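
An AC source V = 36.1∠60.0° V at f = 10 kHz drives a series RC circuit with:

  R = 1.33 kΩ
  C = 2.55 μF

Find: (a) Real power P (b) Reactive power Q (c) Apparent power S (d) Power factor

Step 1 — Angular frequency: ω = 2π·f = 2π·1e+04 = 6.283e+04 rad/s.
Step 2 — Component impedances:
  R: Z = R = 1330 Ω
  C: Z = 1/(jωC) = -j/(ω·C) = 0 - j6.241 Ω
Step 3 — Series combination: Z_total = R + C = 1330 - j6.241 Ω = 1330∠-0.3° Ω.
Step 4 — Source phasor: V = 36.1∠60.0° V = 18.05 + j31.26 V.
Step 5 — Current: I = V / Z = 0.01346 + j0.02357 A = 0.02714∠60.3° A.
Step 6 — Complex power: S = V·I* = 0.9798 - j0.004598 VA.
Step 7 — Real power: P = Re(S) = 0.9798 W.
Step 8 — Reactive power: Q = Im(S) = -0.004598 VAR.
Step 9 — Apparent power: |S| = 0.9798 VA.
Step 10 — Power factor: PF = P/|S| = 1 (leading).

(a) P = 0.9798 W  (b) Q = -0.004598 VAR  (c) S = 0.9798 VA  (d) PF = 1 (leading)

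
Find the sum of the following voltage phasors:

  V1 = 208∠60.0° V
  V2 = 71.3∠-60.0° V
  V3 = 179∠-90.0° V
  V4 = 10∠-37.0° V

Step 1 — Convert each phasor to rectangular form:
  V1 = 208·(cos(60.0°) + j·sin(60.0°)) = 104 + j180.1 V
  V2 = 71.3·(cos(-60.0°) + j·sin(-60.0°)) = 35.65 - j61.75 V
  V3 = 179·(cos(-90.0°) + j·sin(-90.0°)) = 0 - j179 V
  V4 = 10·(cos(-37.0°) + j·sin(-37.0°)) = 7.986 - j6.018 V
Step 2 — Sum components: V_total = 147.6 - j66.63 V.
Step 3 — Convert to polar: |V_total| = 162 V, ∠V_total = -24.3°.

V_total = 162∠-24.3° V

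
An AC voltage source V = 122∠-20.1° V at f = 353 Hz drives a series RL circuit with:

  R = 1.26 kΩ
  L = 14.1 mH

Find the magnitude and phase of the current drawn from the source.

Step 1 — Angular frequency: ω = 2π·f = 2π·353 = 2218 rad/s.
Step 2 — Component impedances:
  R: Z = R = 1260 Ω
  L: Z = jωL = j·2218·0.0141 = 0 + j31.27 Ω
Step 3 — Series combination: Z_total = R + L = 1260 + j31.27 Ω = 1260∠1.4° Ω.
Step 4 — Source phasor: V = 122∠-20.1° V = 114.6 - j41.93 V.
Step 5 — Ohm's law: I = V / Z_total = (114.6 - j41.93) / (1260 + j31.27) = 0.09005 - j0.03551 A.
Step 6 — Convert to polar: |I| = 0.0968 A, ∠I = -21.5°.

I = 0.0968∠-21.5° A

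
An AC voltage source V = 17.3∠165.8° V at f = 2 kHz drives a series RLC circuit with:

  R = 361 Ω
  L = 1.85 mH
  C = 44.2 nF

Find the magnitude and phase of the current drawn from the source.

Step 1 — Angular frequency: ω = 2π·f = 2π·2000 = 1.257e+04 rad/s.
Step 2 — Component impedances:
  R: Z = R = 361 Ω
  L: Z = jωL = j·1.257e+04·0.00185 = 0 + j23.25 Ω
  C: Z = 1/(jωC) = -j/(ω·C) = 0 - j1800 Ω
Step 3 — Series combination: Z_total = R + L + C = 361 - j1777 Ω = 1813∠-78.5° Ω.
Step 4 — Source phasor: V = 17.3∠165.8° V = -16.77 + j4.244 V.
Step 5 — Ohm's law: I = V / Z_total = (-16.77 + j4.244) / (361 - j1777) = -0.004134 - j0.008597 A.
Step 6 — Convert to polar: |I| = 0.00954 A, ∠I = -115.7°.

I = 0.00954∠-115.7° A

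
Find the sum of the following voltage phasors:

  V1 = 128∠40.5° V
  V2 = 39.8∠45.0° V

Step 1 — Convert each phasor to rectangular form:
  V1 = 128·(cos(40.5°) + j·sin(40.5°)) = 97.33 + j83.13 V
  V2 = 39.8·(cos(45.0°) + j·sin(45.0°)) = 28.14 + j28.14 V
Step 2 — Sum components: V_total = 125.5 + j111.3 V.
Step 3 — Convert to polar: |V_total| = 167.7 V, ∠V_total = 41.6°.

V_total = 167.7∠41.6° V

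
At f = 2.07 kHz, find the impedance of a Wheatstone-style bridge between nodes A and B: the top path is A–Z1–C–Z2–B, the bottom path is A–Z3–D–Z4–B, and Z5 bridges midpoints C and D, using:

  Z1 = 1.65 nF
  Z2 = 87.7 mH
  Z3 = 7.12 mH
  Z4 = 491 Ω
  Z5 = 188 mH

Step 1 — Angular frequency: ω = 2π·f = 2π·2070 = 1.301e+04 rad/s.
Step 2 — Component impedances:
  Z1: Z = 1/(jωC) = -j/(ω·C) = 0 - j4.66e+04 Ω
  Z2: Z = jωL = j·1.301e+04·0.0877 = 0 + j1141 Ω
  Z3: Z = jωL = j·1.301e+04·0.00712 = 0 + j92.6 Ω
  Z4: Z = R = 491 Ω
  Z5: Z = jωL = j·1.301e+04·0.188 = 0 + j2445 Ω
Step 3 — Bridge requires nodal analysis (the Z5 bridge couples midpoints C and D, so the two paths cannot be reduced to a simple series/parallel combination). Setting node B to ground and injecting 1 A at node A, the 3-node admittance system at A, C, D solves to V_A = Z_AB = 483.9 + j156.6 Ω = 508.7∠17.9° Ω.

Z = 483.9 + j156.6 Ω = 508.7∠17.9° Ω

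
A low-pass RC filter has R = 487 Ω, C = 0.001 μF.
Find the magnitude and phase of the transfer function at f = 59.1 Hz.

Step 1 — Angular frequency: ω = 2π·59.1 = 371.3 rad/s.
Step 2 — Transfer function: H(jω) = 1/(1 + jωRC).
Step 3 — Denominator: 1 + jωRC = 1 + j·371.3·487·1e-09 = 1 + j0.0001808.
Step 4 — H = 1 - j0.0001808.
Step 5 — Magnitude: |H| = 1 (-0.0 dB); phase: φ = -0.0°.

|H| = 1 (-0.0 dB), φ = -0.0°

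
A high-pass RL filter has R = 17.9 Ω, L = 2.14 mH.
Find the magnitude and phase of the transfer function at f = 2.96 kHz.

Step 1 — Angular frequency: ω = 2π·2960 = 1.86e+04 rad/s.
Step 2 — Transfer function: H(jω) = jωL/(R + jωL).
Step 3 — Numerator jωL = j·39.8; denominator R + jωL = 17.9 + j39.8.
Step 4 — H = 0.8318 + j0.3741.
Step 5 — Magnitude: |H| = 0.912 (-0.8 dB); phase: φ = 24.2°.

|H| = 0.912 (-0.8 dB), φ = 24.2°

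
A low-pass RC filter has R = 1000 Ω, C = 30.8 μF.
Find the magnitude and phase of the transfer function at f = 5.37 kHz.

Step 1 — Angular frequency: ω = 2π·5370 = 3.374e+04 rad/s.
Step 2 — Transfer function: H(jω) = 1/(1 + jωRC).
Step 3 — Denominator: 1 + jωRC = 1 + j·3.374e+04·1000·3.08e-05 = 1 + j1039.
Step 4 — H = 9.26e-07 - j0.0009623.
Step 5 — Magnitude: |H| = 0.0009623 (-60.3 dB); phase: φ = -89.9°.

|H| = 0.0009623 (-60.3 dB), φ = -89.9°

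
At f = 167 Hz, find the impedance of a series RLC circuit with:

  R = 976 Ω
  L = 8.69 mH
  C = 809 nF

Step 1 — Angular frequency: ω = 2π·f = 2π·167 = 1049 rad/s.
Step 2 — Component impedances:
  R: Z = R = 976 Ω
  L: Z = jωL = j·1049·0.00869 = 0 + j9.118 Ω
  C: Z = 1/(jωC) = -j/(ω·C) = 0 - j1178 Ω
Step 3 — Series combination: Z_total = R + L + C = 976 - j1169 Ω = 1523∠-50.1° Ω.

Z = 976 - j1169 Ω = 1523∠-50.1° Ω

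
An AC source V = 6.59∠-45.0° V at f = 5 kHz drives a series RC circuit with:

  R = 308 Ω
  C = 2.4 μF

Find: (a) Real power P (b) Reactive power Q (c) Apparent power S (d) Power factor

Step 1 — Angular frequency: ω = 2π·f = 2π·5000 = 3.142e+04 rad/s.
Step 2 — Component impedances:
  R: Z = R = 308 Ω
  C: Z = 1/(jωC) = -j/(ω·C) = 0 - j13.26 Ω
Step 3 — Series combination: Z_total = R + C = 308 - j13.26 Ω = 308.3∠-2.5° Ω.
Step 4 — Source phasor: V = 6.59∠-45.0° V = 4.66 - j4.66 V.
Step 5 — Current: I = V / Z = 0.01575 - j0.01445 A = 0.02138∠-42.5° A.
Step 6 — Complex power: S = V·I* = 0.1407 - j0.00606 VA.
Step 7 — Real power: P = Re(S) = 0.1407 W.
Step 8 — Reactive power: Q = Im(S) = -0.00606 VAR.
Step 9 — Apparent power: |S| = 0.1409 VA.
Step 10 — Power factor: PF = P/|S| = 0.9991 (leading).

(a) P = 0.1407 W  (b) Q = -0.00606 VAR  (c) S = 0.1409 VA  (d) PF = 0.9991 (leading)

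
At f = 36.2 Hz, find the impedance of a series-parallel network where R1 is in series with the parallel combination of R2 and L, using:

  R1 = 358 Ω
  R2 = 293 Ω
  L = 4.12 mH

Step 1 — Angular frequency: ω = 2π·f = 2π·36.2 = 227.5 rad/s.
Step 2 — Component impedances:
  R1: Z = R = 358 Ω
  R2: Z = R = 293 Ω
  L: Z = jωL = j·227.5·0.00412 = 0 + j0.9371 Ω
Step 3 — Parallel branch: R2 || L = 1/(1/R2 + 1/L) = 0.002997 + j0.9371 Ω.
Step 4 — Series with R1: Z_total = R1 + (R2 || L) = 358 + j0.9371 Ω = 358∠0.1° Ω.

Z = 358 + j0.9371 Ω = 358∠0.1° Ω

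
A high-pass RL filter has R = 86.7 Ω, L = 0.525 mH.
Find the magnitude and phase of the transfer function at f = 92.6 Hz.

Step 1 — Angular frequency: ω = 2π·92.6 = 581.8 rad/s.
Step 2 — Transfer function: H(jω) = jωL/(R + jωL).
Step 3 — Numerator jωL = j·0.3055; denominator R + jωL = 86.7 + j0.3055.
Step 4 — H = 1.241e-05 + j0.003523.
Step 5 — Magnitude: |H| = 0.003523 (-49.1 dB); phase: φ = 89.8°.

|H| = 0.003523 (-49.1 dB), φ = 89.8°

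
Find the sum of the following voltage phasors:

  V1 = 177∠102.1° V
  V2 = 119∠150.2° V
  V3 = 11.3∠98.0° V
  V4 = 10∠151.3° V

Step 1 — Convert each phasor to rectangular form:
  V1 = 177·(cos(102.1°) + j·sin(102.1°)) = -37.1 + j173.1 V
  V2 = 119·(cos(150.2°) + j·sin(150.2°)) = -103.3 + j59.14 V
  V3 = 11.3·(cos(98.0°) + j·sin(98.0°)) = -1.573 + j11.19 V
  V4 = 10·(cos(151.3°) + j·sin(151.3°)) = -8.771 + j4.802 V
Step 2 — Sum components: V_total = -150.7 + j248.2 V.
Step 3 — Convert to polar: |V_total| = 290.4 V, ∠V_total = 121.3°.

V_total = 290.4∠121.3° V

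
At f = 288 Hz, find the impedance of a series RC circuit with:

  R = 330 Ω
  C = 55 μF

Step 1 — Angular frequency: ω = 2π·f = 2π·288 = 1810 rad/s.
Step 2 — Component impedances:
  R: Z = R = 330 Ω
  C: Z = 1/(jωC) = -j/(ω·C) = 0 - j10.05 Ω
Step 3 — Series combination: Z_total = R + C = 330 - j10.05 Ω = 330.2∠-1.7° Ω.

Z = 330 - j10.05 Ω = 330.2∠-1.7° Ω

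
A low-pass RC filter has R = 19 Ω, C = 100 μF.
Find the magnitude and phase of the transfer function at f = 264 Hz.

Step 1 — Angular frequency: ω = 2π·264 = 1659 rad/s.
Step 2 — Transfer function: H(jω) = 1/(1 + jωRC).
Step 3 — Denominator: 1 + jωRC = 1 + j·1659·19·0.0001 = 1 + j3.152.
Step 4 — H = 0.09147 - j0.2883.
Step 5 — Magnitude: |H| = 0.3024 (-10.4 dB); phase: φ = -72.4°.

|H| = 0.3024 (-10.4 dB), φ = -72.4°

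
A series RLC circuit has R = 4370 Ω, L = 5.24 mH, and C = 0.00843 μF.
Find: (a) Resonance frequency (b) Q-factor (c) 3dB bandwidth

Step 1 — Resonance: ω₀ = 1/√(LC) = 1/√(0.00524·8.43e-09) = 1.505e+05 rad/s.
Step 2 — f₀ = ω₀/(2π) = 2.395e+04 Hz.
Step 3 — Series Q: Q = ω₀L/R = 1.505e+05·0.00524/4370 = 0.1804.
Step 4 — Bandwidth: Δω = ω₀/Q = 8.34e+05 rad/s; BW = Δω/(2π) = 1.327e+05 Hz.

(a) f₀ = 2.395e+04 Hz  (b) Q = 0.1804  (c) BW = 1.327e+05 Hz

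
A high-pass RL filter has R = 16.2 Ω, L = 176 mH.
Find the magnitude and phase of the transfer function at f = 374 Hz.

Step 1 — Angular frequency: ω = 2π·374 = 2350 rad/s.
Step 2 — Transfer function: H(jω) = jωL/(R + jωL).
Step 3 — Numerator jωL = j·413.6; denominator R + jωL = 16.2 + j413.6.
Step 4 — H = 0.9985 + j0.03911.
Step 5 — Magnitude: |H| = 0.9992 (-0.0 dB); phase: φ = 2.2°.

|H| = 0.9992 (-0.0 dB), φ = 2.2°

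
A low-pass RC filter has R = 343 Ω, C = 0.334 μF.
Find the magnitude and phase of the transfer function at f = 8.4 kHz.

Step 1 — Angular frequency: ω = 2π·8400 = 5.278e+04 rad/s.
Step 2 — Transfer function: H(jω) = 1/(1 + jωRC).
Step 3 — Denominator: 1 + jωRC = 1 + j·5.278e+04·343·3.34e-07 = 1 + j6.046.
Step 4 — H = 0.02662 - j0.161.
Step 5 — Magnitude: |H| = 0.1632 (-15.7 dB); phase: φ = -80.6°.

|H| = 0.1632 (-15.7 dB), φ = -80.6°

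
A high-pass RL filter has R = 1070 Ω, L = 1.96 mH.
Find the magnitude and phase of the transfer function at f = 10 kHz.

Step 1 — Angular frequency: ω = 2π·1e+04 = 6.283e+04 rad/s.
Step 2 — Transfer function: H(jω) = jωL/(R + jωL).
Step 3 — Numerator jωL = j·123.2; denominator R + jωL = 1070 + j123.2.
Step 4 — H = 0.01307 + j0.1136.
Step 5 — Magnitude: |H| = 0.1143 (-18.8 dB); phase: φ = 83.4°.

|H| = 0.1143 (-18.8 dB), φ = 83.4°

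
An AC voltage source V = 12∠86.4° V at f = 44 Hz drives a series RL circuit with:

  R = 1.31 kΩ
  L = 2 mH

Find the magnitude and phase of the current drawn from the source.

Step 1 — Angular frequency: ω = 2π·f = 2π·44 = 276.5 rad/s.
Step 2 — Component impedances:
  R: Z = R = 1310 Ω
  L: Z = jωL = j·276.5·0.002 = 0 + j0.5529 Ω
Step 3 — Series combination: Z_total = R + L = 1310 + j0.5529 Ω = 1310∠0.0° Ω.
Step 4 — Source phasor: V = 12∠86.4° V = 0.7535 + j11.98 V.
Step 5 — Ohm's law: I = V / Z_total = (0.7535 + j11.98) / (1310 + j0.5529) = 0.000579 + j0.009142 A.
Step 6 — Convert to polar: |I| = 0.00916 A, ∠I = 86.4°.

I = 0.00916∠86.4° A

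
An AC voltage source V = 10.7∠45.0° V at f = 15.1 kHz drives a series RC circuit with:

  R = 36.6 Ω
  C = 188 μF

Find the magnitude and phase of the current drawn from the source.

Step 1 — Angular frequency: ω = 2π·f = 2π·1.51e+04 = 9.488e+04 rad/s.
Step 2 — Component impedances:
  R: Z = R = 36.6 Ω
  C: Z = 1/(jωC) = -j/(ω·C) = 0 - j0.05606 Ω
Step 3 — Series combination: Z_total = R + C = 36.6 - j0.05606 Ω = 36.6∠-0.1° Ω.
Step 4 — Source phasor: V = 10.7∠45.0° V = 7.566 + j7.566 V.
Step 5 — Ohm's law: I = V / Z_total = (7.566 + j7.566) / (36.6 - j0.05606) = 0.2064 + j0.207 A.
Step 6 — Convert to polar: |I| = 0.2923 A, ∠I = 45.1°.

I = 0.2923∠45.1° A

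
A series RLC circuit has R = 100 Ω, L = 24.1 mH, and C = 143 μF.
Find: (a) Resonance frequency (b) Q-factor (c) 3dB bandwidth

Step 1 — Resonance: ω₀ = 1/√(LC) = 1/√(0.0241·0.000143) = 538.7 rad/s.
Step 2 — f₀ = ω₀/(2π) = 85.73 Hz.
Step 3 — Series Q: Q = ω₀L/R = 538.7·0.0241/100 = 0.1298.
Step 4 — Bandwidth: Δω = ω₀/Q = 4149 rad/s; BW = Δω/(2π) = 660.4 Hz.

(a) f₀ = 85.73 Hz  (b) Q = 0.1298  (c) BW = 660.4 Hz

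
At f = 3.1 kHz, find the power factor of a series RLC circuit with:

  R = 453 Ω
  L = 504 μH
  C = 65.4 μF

Step 1 — Angular frequency: ω = 2π·f = 2π·3100 = 1.948e+04 rad/s.
Step 2 — Component impedances:
  R: Z = R = 453 Ω
  L: Z = jωL = j·1.948e+04·0.000504 = 0 + j9.817 Ω
  C: Z = 1/(jωC) = -j/(ω·C) = 0 - j0.785 Ω
Step 3 — Series combination: Z_total = R + L + C = 453 + j9.032 Ω = 453.1∠1.1° Ω.
Step 4 — Power factor: PF = cos(φ) = Re(Z)/|Z| = 453/453.1 = 0.9998.
Step 5 — Type: Im(Z) = 9.032 ⇒ lagging (phase φ = 1.1°).

PF = 0.9998 (lagging, φ = 1.1°)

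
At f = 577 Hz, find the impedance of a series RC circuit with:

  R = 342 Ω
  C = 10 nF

Step 1 — Angular frequency: ω = 2π·f = 2π·577 = 3625 rad/s.
Step 2 — Component impedances:
  R: Z = R = 342 Ω
  C: Z = 1/(jωC) = -j/(ω·C) = 0 - j2.758e+04 Ω
Step 3 — Series combination: Z_total = R + C = 342 - j2.758e+04 Ω = 2.759e+04∠-89.3° Ω.

Z = 342 - j2.758e+04 Ω = 2.759e+04∠-89.3° Ω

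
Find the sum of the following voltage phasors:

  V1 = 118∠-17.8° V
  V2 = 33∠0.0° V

Step 1 — Convert each phasor to rectangular form:
  V1 = 118·(cos(-17.8°) + j·sin(-17.8°)) = 112.4 - j36.07 V
  V2 = 33·(cos(0.0°) + j·sin(0.0°)) = 33 V
Step 2 — Sum components: V_total = 145.4 - j36.07 V.
Step 3 — Convert to polar: |V_total| = 149.8 V, ∠V_total = -13.9°.

V_total = 149.8∠-13.9° V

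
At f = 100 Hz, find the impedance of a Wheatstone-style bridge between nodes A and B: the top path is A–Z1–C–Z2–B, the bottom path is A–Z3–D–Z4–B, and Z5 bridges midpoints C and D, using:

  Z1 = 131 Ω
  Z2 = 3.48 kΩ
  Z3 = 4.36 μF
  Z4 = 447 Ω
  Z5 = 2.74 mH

Step 1 — Angular frequency: ω = 2π·f = 2π·100 = 628.3 rad/s.
Step 2 — Component impedances:
  Z1: Z = R = 131 Ω
  Z2: Z = R = 3480 Ω
  Z3: Z = 1/(jωC) = -j/(ω·C) = 0 - j365 Ω
  Z4: Z = R = 447 Ω
  Z5: Z = jωL = j·628.3·0.00274 = 0 + j1.722 Ω
Step 3 — Bridge requires nodal analysis (the Z5 bridge couples midpoints C and D, so the two paths cannot be reduced to a simple series/parallel combination). Setting node B to ground and injecting 1 A at node A, the 3-node admittance system at A, C, D solves to V_A = Z_AB = 513 - j40.79 Ω = 514.6∠-4.5° Ω.

Z = 513 - j40.79 Ω = 514.6∠-4.5° Ω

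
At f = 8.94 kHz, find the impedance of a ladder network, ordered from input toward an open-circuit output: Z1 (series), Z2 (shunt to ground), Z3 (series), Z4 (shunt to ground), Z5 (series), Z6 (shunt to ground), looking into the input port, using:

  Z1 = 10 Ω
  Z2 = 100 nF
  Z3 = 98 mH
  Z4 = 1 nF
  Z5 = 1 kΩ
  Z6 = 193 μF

Step 1 — Angular frequency: ω = 2π·f = 2π·8940 = 5.617e+04 rad/s.
Step 2 — Component impedances:
  Z1: Z = R = 10 Ω
  Z2: Z = 1/(jωC) = -j/(ω·C) = 0 - j178 Ω
  Z3: Z = jωL = j·5.617e+04·0.098 = 0 + j5505 Ω
  Z4: Z = 1/(jωC) = -j/(ω·C) = 0 - j1.78e+04 Ω
  Z5: Z = R = 1000 Ω
  Z6: Z = 1/(jωC) = -j/(ω·C) = 0 - j0.09224 Ω
Step 3 — Ladder network (open output): work backward from the far end, alternating series and parallel combinations. Z_in = 11.1 - j183.8 Ω = 184.2∠-86.5° Ω.

Z = 11.1 - j183.8 Ω = 184.2∠-86.5° Ω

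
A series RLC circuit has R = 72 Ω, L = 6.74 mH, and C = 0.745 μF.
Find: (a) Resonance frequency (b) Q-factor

Step 1 — Resonance condition Im(Z)=0 gives ω₀ = 1/√(LC).
Step 2 — ω₀ = 1/√(0.00674·7.45e-07) = 1.411e+04 rad/s.
Step 3 — f₀ = ω₀/(2π) = 2246 Hz.
Step 4 — Series Q: Q = ω₀L/R = 1.411e+04·0.00674/72 = 1.321.

(a) f₀ = 2246 Hz  (b) Q = 1.321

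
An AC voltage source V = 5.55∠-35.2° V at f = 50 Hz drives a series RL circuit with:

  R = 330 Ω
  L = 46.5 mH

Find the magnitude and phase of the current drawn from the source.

Step 1 — Angular frequency: ω = 2π·f = 2π·50 = 314.2 rad/s.
Step 2 — Component impedances:
  R: Z = R = 330 Ω
  L: Z = jωL = j·314.2·0.0465 = 0 + j14.61 Ω
Step 3 — Series combination: Z_total = R + L = 330 + j14.61 Ω = 330.3∠2.5° Ω.
Step 4 — Source phasor: V = 5.55∠-35.2° V = 4.535 - j3.199 V.
Step 5 — Ohm's law: I = V / Z_total = (4.535 - j3.199) / (330 + j14.61) = 0.01329 - j0.01028 A.
Step 6 — Convert to polar: |I| = 0.0168 A, ∠I = -37.7°.

I = 0.0168∠-37.7° A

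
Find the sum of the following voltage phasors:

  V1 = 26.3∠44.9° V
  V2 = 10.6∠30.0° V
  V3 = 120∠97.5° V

Step 1 — Convert each phasor to rectangular form:
  V1 = 26.3·(cos(44.9°) + j·sin(44.9°)) = 18.63 + j18.56 V
  V2 = 10.6·(cos(30.0°) + j·sin(30.0°)) = 9.18 + j5.3 V
  V3 = 120·(cos(97.5°) + j·sin(97.5°)) = -15.66 + j119 V
Step 2 — Sum components: V_total = 12.15 + j142.8 V.
Step 3 — Convert to polar: |V_total| = 143.4 V, ∠V_total = 85.1°.

V_total = 143.4∠85.1° V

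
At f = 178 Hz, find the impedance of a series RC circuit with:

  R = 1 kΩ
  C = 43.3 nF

Step 1 — Angular frequency: ω = 2π·f = 2π·178 = 1118 rad/s.
Step 2 — Component impedances:
  R: Z = R = 1000 Ω
  C: Z = 1/(jωC) = -j/(ω·C) = 0 - j2.065e+04 Ω
Step 3 — Series combination: Z_total = R + C = 1000 - j2.065e+04 Ω = 2.067e+04∠-87.2° Ω.

Z = 1000 - j2.065e+04 Ω = 2.067e+04∠-87.2° Ω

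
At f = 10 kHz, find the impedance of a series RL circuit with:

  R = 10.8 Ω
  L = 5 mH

Step 1 — Angular frequency: ω = 2π·f = 2π·1e+04 = 6.283e+04 rad/s.
Step 2 — Component impedances:
  R: Z = R = 10.8 Ω
  L: Z = jωL = j·6.283e+04·0.005 = 0 + j314.2 Ω
Step 3 — Series combination: Z_total = R + L = 10.8 + j314.2 Ω = 314.3∠88.0° Ω.

Z = 10.8 + j314.2 Ω = 314.3∠88.0° Ω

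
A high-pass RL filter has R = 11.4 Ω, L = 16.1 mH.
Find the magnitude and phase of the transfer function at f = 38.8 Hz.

Step 1 — Angular frequency: ω = 2π·38.8 = 243.8 rad/s.
Step 2 — Transfer function: H(jω) = jωL/(R + jωL).
Step 3 — Numerator jωL = j·3.925; denominator R + jωL = 11.4 + j3.925.
Step 4 — H = 0.106 + j0.3078.
Step 5 — Magnitude: |H| = 0.3255 (-9.7 dB); phase: φ = 71.0°.

|H| = 0.3255 (-9.7 dB), φ = 71.0°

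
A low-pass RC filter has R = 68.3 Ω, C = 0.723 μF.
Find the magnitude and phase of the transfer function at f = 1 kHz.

Step 1 — Angular frequency: ω = 2π·1000 = 6283 rad/s.
Step 2 — Transfer function: H(jω) = 1/(1 + jωRC).
Step 3 — Denominator: 1 + jωRC = 1 + j·6283·68.3·7.23e-07 = 1 + j0.3103.
Step 4 — H = 0.9122 - j0.283.
Step 5 — Magnitude: |H| = 0.9551 (-0.4 dB); phase: φ = -17.2°.

|H| = 0.9551 (-0.4 dB), φ = -17.2°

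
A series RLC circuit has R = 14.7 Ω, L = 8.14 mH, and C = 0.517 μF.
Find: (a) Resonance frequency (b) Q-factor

Step 1 — Resonance condition Im(Z)=0 gives ω₀ = 1/√(LC).
Step 2 — ω₀ = 1/√(0.00814·5.17e-07) = 1.541e+04 rad/s.
Step 3 — f₀ = ω₀/(2π) = 2453 Hz.
Step 4 — Series Q: Q = ω₀L/R = 1.541e+04·0.00814/14.7 = 8.536.

(a) f₀ = 2453 Hz  (b) Q = 8.536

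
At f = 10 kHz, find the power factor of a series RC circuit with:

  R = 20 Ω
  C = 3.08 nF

Step 1 — Angular frequency: ω = 2π·f = 2π·1e+04 = 6.283e+04 rad/s.
Step 2 — Component impedances:
  R: Z = R = 20 Ω
  C: Z = 1/(jωC) = -j/(ω·C) = 0 - j5167 Ω
Step 3 — Series combination: Z_total = R + C = 20 - j5167 Ω = 5167∠-89.8° Ω.
Step 4 — Power factor: PF = cos(φ) = Re(Z)/|Z| = 20/5167.4 = 0.00387.
Step 5 — Type: Im(Z) = -5167 ⇒ leading (phase φ = -89.8°).

PF = 0.00387 (leading, φ = -89.8°)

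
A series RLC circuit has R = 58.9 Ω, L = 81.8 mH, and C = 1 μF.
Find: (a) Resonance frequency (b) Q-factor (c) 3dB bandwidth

Step 1 — Resonance: ω₀ = 1/√(LC) = 1/√(0.0818·1e-06) = 3496 rad/s.
Step 2 — f₀ = ω₀/(2π) = 556.5 Hz.
Step 3 — Series Q: Q = ω₀L/R = 3496·0.0818/58.9 = 4.856.
Step 4 — Bandwidth: Δω = ω₀/Q = 720 rad/s; BW = Δω/(2π) = 114.6 Hz.

(a) f₀ = 556.5 Hz  (b) Q = 4.856  (c) BW = 114.6 Hz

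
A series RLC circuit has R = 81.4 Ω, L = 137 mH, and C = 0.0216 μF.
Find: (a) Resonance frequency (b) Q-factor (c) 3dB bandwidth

Step 1 — Resonance: ω₀ = 1/√(LC) = 1/√(0.137·2.16e-08) = 1.838e+04 rad/s.
Step 2 — f₀ = ω₀/(2π) = 2926 Hz.
Step 3 — Series Q: Q = ω₀L/R = 1.838e+04·0.137/81.4 = 30.94.
Step 4 — Bandwidth: Δω = ω₀/Q = 594.2 rad/s; BW = Δω/(2π) = 94.56 Hz.

(a) f₀ = 2926 Hz  (b) Q = 30.94  (c) BW = 94.56 Hz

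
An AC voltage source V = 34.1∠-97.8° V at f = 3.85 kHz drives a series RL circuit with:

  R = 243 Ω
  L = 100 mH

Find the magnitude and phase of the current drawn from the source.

Step 1 — Angular frequency: ω = 2π·f = 2π·3850 = 2.419e+04 rad/s.
Step 2 — Component impedances:
  R: Z = R = 243 Ω
  L: Z = jωL = j·2.419e+04·0.1 = 0 + j2419 Ω
Step 3 — Series combination: Z_total = R + L = 243 + j2419 Ω = 2431∠84.3° Ω.
Step 4 — Source phasor: V = 34.1∠-97.8° V = -4.628 - j33.78 V.
Step 5 — Ohm's law: I = V / Z_total = (-4.628 - j33.78) / (243 + j2419) = -0.01402 + j0.0005051 A.
Step 6 — Convert to polar: |I| = 0.01403 A, ∠I = 177.9°.

I = 0.01403∠177.9° A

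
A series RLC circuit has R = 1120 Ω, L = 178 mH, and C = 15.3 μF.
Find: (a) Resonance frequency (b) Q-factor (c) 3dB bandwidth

Step 1 — Resonance condition Im(Z)=0 gives ω₀ = 1/√(LC).
Step 2 — ω₀ = 1/√(0.178·1.53e-05) = 606 rad/s.
Step 3 — f₀ = ω₀/(2π) = 96.44 Hz.
Step 4 — Series Q: Q = ω₀L/R = 606·0.178/1120 = 0.0963.
Step 5 — 3dB bandwidth: Δω = ω₀/Q = 6292 rad/s; BW = Δω/(2π) = 1001 Hz.

(a) f₀ = 96.44 Hz  (b) Q = 0.0963  (c) BW = 1001 Hz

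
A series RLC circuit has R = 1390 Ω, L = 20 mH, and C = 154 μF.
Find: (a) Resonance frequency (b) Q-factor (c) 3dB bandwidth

Step 1 — Resonance condition Im(Z)=0 gives ω₀ = 1/√(LC).
Step 2 — ω₀ = 1/√(0.02·0.000154) = 569.8 rad/s.
Step 3 — f₀ = ω₀/(2π) = 90.69 Hz.
Step 4 — Series Q: Q = ω₀L/R = 569.8·0.02/1390 = 0.008199.
Step 5 — 3dB bandwidth: Δω = ω₀/Q = 6.95e+04 rad/s; BW = Δω/(2π) = 1.106e+04 Hz.

(a) f₀ = 90.69 Hz  (b) Q = 0.008199  (c) BW = 1.106e+04 Hz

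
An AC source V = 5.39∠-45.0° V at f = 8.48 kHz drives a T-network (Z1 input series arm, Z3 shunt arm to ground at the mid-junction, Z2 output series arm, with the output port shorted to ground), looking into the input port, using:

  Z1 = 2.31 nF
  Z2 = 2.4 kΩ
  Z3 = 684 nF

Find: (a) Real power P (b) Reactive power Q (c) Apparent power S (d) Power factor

Step 1 — Angular frequency: ω = 2π·f = 2π·8480 = 5.328e+04 rad/s.
Step 2 — Component impedances:
  Z1: Z = 1/(jωC) = -j/(ω·C) = 0 - j8125 Ω
  Z2: Z = R = 2400 Ω
  Z3: Z = 1/(jωC) = -j/(ω·C) = 0 - j27.44 Ω
Step 3 — With the output port shorted to ground, the output series arm Z2 runs from the junction to ground; the shunt arm Z3 also runs from the junction to ground. They appear in parallel: Z3 || Z2 = 0.3137 - j27.44 Ω.
Step 4 — Series with input arm Z1: Z_in = Z1 + (Z3 || Z2) = 0.3137 - j8152 Ω = 8152∠-90.0° Ω.
Step 5 — Source phasor: V = 5.39∠-45.0° V = 3.811 - j3.811 V.
Step 6 — Current: I = V / Z = 0.0004675 + j0.0004675 A = 0.0006612∠45.0° A.
Step 7 — Complex power: S = V·I* = 1.371e-07 - j0.003564 VA.
Step 8 — Real power: P = Re(S) = 1.371e-07 W.
Step 9 — Reactive power: Q = Im(S) = -0.003564 VAR.
Step 10 — Apparent power: |S| = 0.003564 VA.
Step 11 — Power factor: PF = P/|S| = 3.848e-05 (leading).

(a) P = 1.371e-07 W  (b) Q = -0.003564 VAR  (c) S = 0.003564 VA  (d) PF = 3.848e-05 (leading)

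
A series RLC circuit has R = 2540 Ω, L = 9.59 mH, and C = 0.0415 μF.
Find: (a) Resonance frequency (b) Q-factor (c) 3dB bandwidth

Step 1 — Resonance: ω₀ = 1/√(LC) = 1/√(0.00959·4.15e-08) = 5.013e+04 rad/s.
Step 2 — f₀ = ω₀/(2π) = 7978 Hz.
Step 3 — Series Q: Q = ω₀L/R = 5.013e+04·0.00959/2540 = 0.1893.
Step 4 — Bandwidth: Δω = ω₀/Q = 2.649e+05 rad/s; BW = Δω/(2π) = 4.215e+04 Hz.

(a) f₀ = 7978 Hz  (b) Q = 0.1893  (c) BW = 4.215e+04 Hz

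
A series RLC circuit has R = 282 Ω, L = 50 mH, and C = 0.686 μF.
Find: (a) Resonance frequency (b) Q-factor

Step 1 — Resonance condition Im(Z)=0 gives ω₀ = 1/√(LC).
Step 2 — ω₀ = 1/√(0.05·6.86e-07) = 5399 rad/s.
Step 3 — f₀ = ω₀/(2π) = 859.4 Hz.
Step 4 — Series Q: Q = ω₀L/R = 5399·0.05/282 = 0.9574.

(a) f₀ = 859.4 Hz  (b) Q = 0.9574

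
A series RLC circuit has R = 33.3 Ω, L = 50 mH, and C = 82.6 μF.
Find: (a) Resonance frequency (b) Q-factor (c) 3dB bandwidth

Step 1 — Resonance: ω₀ = 1/√(LC) = 1/√(0.05·8.26e-05) = 492.1 rad/s.
Step 2 — f₀ = ω₀/(2π) = 78.32 Hz.
Step 3 — Series Q: Q = ω₀L/R = 492.1·0.05/33.3 = 0.7388.
Step 4 — Bandwidth: Δω = ω₀/Q = 666 rad/s; BW = Δω/(2π) = 106 Hz.

(a) f₀ = 78.32 Hz  (b) Q = 0.7388  (c) BW = 106 Hz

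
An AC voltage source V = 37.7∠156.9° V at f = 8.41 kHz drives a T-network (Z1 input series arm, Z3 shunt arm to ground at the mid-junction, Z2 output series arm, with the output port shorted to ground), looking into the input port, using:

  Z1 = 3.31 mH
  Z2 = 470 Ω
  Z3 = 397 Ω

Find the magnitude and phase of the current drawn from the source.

Step 1 — Angular frequency: ω = 2π·f = 2π·8410 = 5.284e+04 rad/s.
Step 2 — Component impedances:
  Z1: Z = jωL = j·5.284e+04·0.00331 = 0 + j174.9 Ω
  Z2: Z = R = 470 Ω
  Z3: Z = R = 397 Ω
Step 3 — With the output port shorted to ground, the output series arm Z2 runs from the junction to ground; the shunt arm Z3 also runs from the junction to ground. They appear in parallel: Z3 || Z2 = 215.2 Ω.
Step 4 — Series with input arm Z1: Z_in = Z1 + (Z3 || Z2) = 215.2 + j174.9 Ω = 277.3∠39.1° Ω.
Step 5 — Source phasor: V = 37.7∠156.9° V = -34.68 + j14.79 V.
Step 6 — Ohm's law: I = V / Z_total = (-34.68 + j14.79) / (215.2 + j174.9) = -0.0634 + j0.1203 A.
Step 7 — Convert to polar: |I| = 0.1359 A, ∠I = 117.8°.

I = 0.1359∠117.8° A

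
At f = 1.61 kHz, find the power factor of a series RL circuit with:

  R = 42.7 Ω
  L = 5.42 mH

Step 1 — Angular frequency: ω = 2π·f = 2π·1610 = 1.012e+04 rad/s.
Step 2 — Component impedances:
  R: Z = R = 42.7 Ω
  L: Z = jωL = j·1.012e+04·0.00542 = 0 + j54.83 Ω
Step 3 — Series combination: Z_total = R + L = 42.7 + j54.83 Ω = 69.49∠52.1° Ω.
Step 4 — Power factor: PF = cos(φ) = Re(Z)/|Z| = 42.7/69.494 = 0.6144.
Step 5 — Type: Im(Z) = 54.83 ⇒ lagging (phase φ = 52.1°).

PF = 0.6144 (lagging, φ = 52.1°)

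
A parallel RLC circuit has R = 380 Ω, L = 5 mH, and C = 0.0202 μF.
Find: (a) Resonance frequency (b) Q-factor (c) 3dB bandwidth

Step 1 — Resonance: ω₀ = 1/√(LC) = 1/√(0.005·2.02e-08) = 9.95e+04 rad/s.
Step 2 — f₀ = ω₀/(2π) = 1.584e+04 Hz.
Step 3 — Parallel Q: Q = R/(ω₀L) = 380/(9.95e+04·0.005) = 0.7638.
Step 4 — Bandwidth: Δω = ω₀/Q = 1.303e+05 rad/s; BW = Δω/(2π) = 2.073e+04 Hz.

(a) f₀ = 1.584e+04 Hz  (b) Q = 0.7638  (c) BW = 2.073e+04 Hz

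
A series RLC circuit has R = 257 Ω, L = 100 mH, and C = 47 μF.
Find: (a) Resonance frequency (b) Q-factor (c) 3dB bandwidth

Step 1 — Resonance: ω₀ = 1/√(LC) = 1/√(0.1·4.7e-05) = 461.3 rad/s.
Step 2 — f₀ = ω₀/(2π) = 73.41 Hz.
Step 3 — Series Q: Q = ω₀L/R = 461.3·0.1/257 = 0.1795.
Step 4 — Bandwidth: Δω = ω₀/Q = 2570 rad/s; BW = Δω/(2π) = 409 Hz.

(a) f₀ = 73.41 Hz  (b) Q = 0.1795  (c) BW = 409 Hz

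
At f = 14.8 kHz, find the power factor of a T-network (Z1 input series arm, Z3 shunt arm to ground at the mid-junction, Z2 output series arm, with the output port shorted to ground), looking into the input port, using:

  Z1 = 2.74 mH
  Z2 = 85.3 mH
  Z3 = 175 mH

Step 1 — Angular frequency: ω = 2π·f = 2π·1.48e+04 = 9.299e+04 rad/s.
Step 2 — Component impedances:
  Z1: Z = jωL = j·9.299e+04·0.00274 = 0 + j254.8 Ω
  Z2: Z = jωL = j·9.299e+04·0.0853 = 0 + j7932 Ω
  Z3: Z = jωL = j·9.299e+04·0.175 = 0 + j1.627e+04 Ω
Step 3 — With the output port shorted to ground, the output series arm Z2 runs from the junction to ground; the shunt arm Z3 also runs from the junction to ground. They appear in parallel: Z3 || Z2 = 0 + j5333 Ω.
Step 4 — Series with input arm Z1: Z_in = Z1 + (Z3 || Z2) = 0 + j5588 Ω = 5588∠90.0° Ω.
Step 5 — Power factor: PF = cos(φ) = Re(Z)/|Z| = 0/5588 = 0.
Step 6 — Type: Im(Z) = 5588 ⇒ lagging (phase φ = 90.0°).

PF = 0 (lagging, φ = 90.0°)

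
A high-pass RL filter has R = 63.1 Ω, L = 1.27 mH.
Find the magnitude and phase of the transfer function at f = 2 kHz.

Step 1 — Angular frequency: ω = 2π·2000 = 1.257e+04 rad/s.
Step 2 — Transfer function: H(jω) = jωL/(R + jωL).
Step 3 — Numerator jωL = j·15.96; denominator R + jωL = 63.1 + j15.96.
Step 4 — H = 0.06012 + j0.2377.
Step 5 — Magnitude: |H| = 0.2452 (-12.2 dB); phase: φ = 75.8°.

|H| = 0.2452 (-12.2 dB), φ = 75.8°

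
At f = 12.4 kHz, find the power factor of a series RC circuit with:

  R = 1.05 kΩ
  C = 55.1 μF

Step 1 — Angular frequency: ω = 2π·f = 2π·1.24e+04 = 7.791e+04 rad/s.
Step 2 — Component impedances:
  R: Z = R = 1050 Ω
  C: Z = 1/(jωC) = -j/(ω·C) = 0 - j0.2329 Ω
Step 3 — Series combination: Z_total = R + C = 1050 - j0.2329 Ω = 1050∠-0.0° Ω.
Step 4 — Power factor: PF = cos(φ) = Re(Z)/|Z| = 1050/1050 = 1.
Step 5 — Type: Im(Z) = -0.2329 ⇒ leading (phase φ = -0.0°).

PF = 1 (leading, φ = -0.0°)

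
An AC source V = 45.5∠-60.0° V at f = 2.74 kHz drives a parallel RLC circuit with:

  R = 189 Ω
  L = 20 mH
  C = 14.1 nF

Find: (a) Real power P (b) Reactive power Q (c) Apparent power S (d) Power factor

Step 1 — Angular frequency: ω = 2π·f = 2π·2740 = 1.722e+04 rad/s.
Step 2 — Component impedances:
  R: Z = R = 189 Ω
  L: Z = jωL = j·1.722e+04·0.02 = 0 + j344.3 Ω
  C: Z = 1/(jωC) = -j/(ω·C) = 0 - j4120 Ω
Step 3 — Parallel combination: 1/Z_total = 1/R + 1/L + 1/C; Z_total = 150.8 + j75.87 Ω = 168.8∠26.7° Ω.
Step 4 — Source phasor: V = 45.5∠-60.0° V = 22.75 - j39.4 V.
Step 5 — Current: I = V / Z = 0.01549 - j0.269 A = 0.2695∠-86.7° A.
Step 6 — Complex power: S = V·I* = 10.95 + j5.51 VA.
Step 7 — Real power: P = Re(S) = 10.95 W.
Step 8 — Reactive power: Q = Im(S) = 5.51 VAR.
Step 9 — Apparent power: |S| = 12.26 VA.
Step 10 — Power factor: PF = P/|S| = 0.8933 (lagging).

(a) P = 10.95 W  (b) Q = 5.51 VAR  (c) S = 12.26 VA  (d) PF = 0.8933 (lagging)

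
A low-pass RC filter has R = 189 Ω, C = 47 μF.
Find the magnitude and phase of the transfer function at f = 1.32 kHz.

Step 1 — Angular frequency: ω = 2π·1320 = 8294 rad/s.
Step 2 — Transfer function: H(jω) = 1/(1 + jωRC).
Step 3 — Denominator: 1 + jωRC = 1 + j·8294·189·4.7e-05 = 1 + j73.67.
Step 4 — H = 0.0001842 - j0.01357.
Step 5 — Magnitude: |H| = 0.01357 (-37.3 dB); phase: φ = -89.2°.

|H| = 0.01357 (-37.3 dB), φ = -89.2°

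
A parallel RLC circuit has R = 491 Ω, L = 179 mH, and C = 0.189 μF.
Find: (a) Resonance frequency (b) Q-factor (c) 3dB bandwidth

Step 1 — Resonance: ω₀ = 1/√(LC) = 1/√(0.179·1.89e-07) = 5437 rad/s.
Step 2 — f₀ = ω₀/(2π) = 865.3 Hz.
Step 3 — Parallel Q: Q = R/(ω₀L) = 491/(5437·0.179) = 0.5045.
Step 4 — Bandwidth: Δω = ω₀/Q = 1.078e+04 rad/s; BW = Δω/(2π) = 1715 Hz.

(a) f₀ = 865.3 Hz  (b) Q = 0.5045  (c) BW = 1715 Hz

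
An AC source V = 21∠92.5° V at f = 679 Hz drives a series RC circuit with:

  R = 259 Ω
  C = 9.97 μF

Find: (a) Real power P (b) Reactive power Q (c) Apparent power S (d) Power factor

Step 1 — Angular frequency: ω = 2π·f = 2π·679 = 4266 rad/s.
Step 2 — Component impedances:
  R: Z = R = 259 Ω
  C: Z = 1/(jωC) = -j/(ω·C) = 0 - j23.51 Ω
Step 3 — Series combination: Z_total = R + C = 259 - j23.51 Ω = 260.1∠-5.2° Ω.
Step 4 — Source phasor: V = 21∠92.5° V = -0.916 + j20.98 V.
Step 5 — Current: I = V / Z = -0.0108 + j0.08002 A = 0.08075∠97.7° A.
Step 6 — Complex power: S = V·I* = 1.689 - j0.1533 VA.
Step 7 — Real power: P = Re(S) = 1.689 W.
Step 8 — Reactive power: Q = Im(S) = -0.1533 VAR.
Step 9 — Apparent power: |S| = 1.696 VA.
Step 10 — Power factor: PF = P/|S| = 0.9959 (leading).

(a) P = 1.689 W  (b) Q = -0.1533 VAR  (c) S = 1.696 VA  (d) PF = 0.9959 (leading)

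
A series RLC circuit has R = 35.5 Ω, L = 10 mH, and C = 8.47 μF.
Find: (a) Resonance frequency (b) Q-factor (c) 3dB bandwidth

Step 1 — Resonance: ω₀ = 1/√(LC) = 1/√(0.01·8.47e-06) = 3436 rad/s.
Step 2 — f₀ = ω₀/(2π) = 546.9 Hz.
Step 3 — Series Q: Q = ω₀L/R = 3436·0.01/35.5 = 0.9679.
Step 4 — Bandwidth: Δω = ω₀/Q = 3550 rad/s; BW = Δω/(2π) = 565 Hz.

(a) f₀ = 546.9 Hz  (b) Q = 0.9679  (c) BW = 565 Hz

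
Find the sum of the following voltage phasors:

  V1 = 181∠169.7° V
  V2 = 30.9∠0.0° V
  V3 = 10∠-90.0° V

Step 1 — Convert each phasor to rectangular form:
  V1 = 181·(cos(169.7°) + j·sin(169.7°)) = -178.1 + j32.36 V
  V2 = 30.9·(cos(0.0°) + j·sin(0.0°)) = 30.9 V
  V3 = 10·(cos(-90.0°) + j·sin(-90.0°)) = 0 - j10 V
Step 2 — Sum components: V_total = -147.2 + j22.36 V.
Step 3 — Convert to polar: |V_total| = 148.9 V, ∠V_total = 171.4°.

V_total = 148.9∠171.4° V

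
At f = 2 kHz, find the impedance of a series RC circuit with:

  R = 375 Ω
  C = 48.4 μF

Step 1 — Angular frequency: ω = 2π·f = 2π·2000 = 1.257e+04 rad/s.
Step 2 — Component impedances:
  R: Z = R = 375 Ω
  C: Z = 1/(jωC) = -j/(ω·C) = 0 - j1.644 Ω
Step 3 — Series combination: Z_total = R + C = 375 - j1.644 Ω = 375∠-0.3° Ω.

Z = 375 - j1.644 Ω = 375∠-0.3° Ω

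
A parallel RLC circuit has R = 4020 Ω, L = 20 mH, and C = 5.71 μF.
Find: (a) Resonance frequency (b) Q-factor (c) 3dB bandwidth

Step 1 — Resonance: ω₀ = 1/√(LC) = 1/√(0.02·5.71e-06) = 2959 rad/s.
Step 2 — f₀ = ω₀/(2π) = 471 Hz.
Step 3 — Parallel Q: Q = R/(ω₀L) = 4020/(2959·0.02) = 67.92.
Step 4 — Bandwidth: Δω = ω₀/Q = 43.57 rad/s; BW = Δω/(2π) = 6.934 Hz.

(a) f₀ = 471 Hz  (b) Q = 67.92  (c) BW = 6.934 Hz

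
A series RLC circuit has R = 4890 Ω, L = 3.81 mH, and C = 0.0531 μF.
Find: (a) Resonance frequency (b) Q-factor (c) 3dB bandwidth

Step 1 — Resonance: ω₀ = 1/√(LC) = 1/√(0.00381·5.31e-08) = 7.031e+04 rad/s.
Step 2 — f₀ = ω₀/(2π) = 1.119e+04 Hz.
Step 3 — Series Q: Q = ω₀L/R = 7.031e+04·0.00381/4890 = 0.05478.
Step 4 — Bandwidth: Δω = ω₀/Q = 1.283e+06 rad/s; BW = Δω/(2π) = 2.043e+05 Hz.

(a) f₀ = 1.119e+04 Hz  (b) Q = 0.05478  (c) BW = 2.043e+05 Hz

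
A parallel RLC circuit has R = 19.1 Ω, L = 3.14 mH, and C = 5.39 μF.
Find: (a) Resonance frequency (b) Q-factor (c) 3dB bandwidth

Step 1 — Resonance: ω₀ = 1/√(LC) = 1/√(0.00314·5.39e-06) = 7687 rad/s.
Step 2 — f₀ = ω₀/(2π) = 1223 Hz.
Step 3 — Parallel Q: Q = R/(ω₀L) = 19.1/(7687·0.00314) = 0.7913.
Step 4 — Bandwidth: Δω = ω₀/Q = 9714 rad/s; BW = Δω/(2π) = 1546 Hz.

(a) f₀ = 1223 Hz  (b) Q = 0.7913  (c) BW = 1546 Hz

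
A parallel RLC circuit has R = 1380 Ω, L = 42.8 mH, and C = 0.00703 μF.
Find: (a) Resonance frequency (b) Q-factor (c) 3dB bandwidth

Step 1 — Resonance: ω₀ = 1/√(LC) = 1/√(0.0428·7.03e-09) = 5.765e+04 rad/s.
Step 2 — f₀ = ω₀/(2π) = 9175 Hz.
Step 3 — Parallel Q: Q = R/(ω₀L) = 1380/(5.765e+04·0.0428) = 0.5593.
Step 4 — Bandwidth: Δω = ω₀/Q = 1.031e+05 rad/s; BW = Δω/(2π) = 1.641e+04 Hz.

(a) f₀ = 9175 Hz  (b) Q = 0.5593  (c) BW = 1.641e+04 Hz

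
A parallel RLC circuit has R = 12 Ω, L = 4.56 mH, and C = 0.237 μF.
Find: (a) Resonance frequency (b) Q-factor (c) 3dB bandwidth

Step 1 — Resonance: ω₀ = 1/√(LC) = 1/√(0.00456·2.37e-07) = 3.042e+04 rad/s.
Step 2 — f₀ = ω₀/(2π) = 4841 Hz.
Step 3 — Parallel Q: Q = R/(ω₀L) = 12/(3.042e+04·0.00456) = 0.08651.
Step 4 — Bandwidth: Δω = ω₀/Q = 3.516e+05 rad/s; BW = Δω/(2π) = 5.596e+04 Hz.

(a) f₀ = 4841 Hz  (b) Q = 0.08651  (c) BW = 5.596e+04 Hz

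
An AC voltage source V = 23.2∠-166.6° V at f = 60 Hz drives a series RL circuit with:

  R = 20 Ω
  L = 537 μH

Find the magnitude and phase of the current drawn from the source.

Step 1 — Angular frequency: ω = 2π·f = 2π·60 = 377 rad/s.
Step 2 — Component impedances:
  R: Z = R = 20 Ω
  L: Z = jωL = j·377·0.000537 = 0 + j0.2024 Ω
Step 3 — Series combination: Z_total = R + L = 20 + j0.2024 Ω = 20∠0.6° Ω.
Step 4 — Source phasor: V = 23.2∠-166.6° V = -22.57 - j5.377 V.
Step 5 — Ohm's law: I = V / Z_total = (-22.57 - j5.377) / (20 + j0.2024) = -1.131 - j0.2574 A.
Step 6 — Convert to polar: |I| = 1.16 A, ∠I = -167.2°.

I = 1.16∠-167.2° A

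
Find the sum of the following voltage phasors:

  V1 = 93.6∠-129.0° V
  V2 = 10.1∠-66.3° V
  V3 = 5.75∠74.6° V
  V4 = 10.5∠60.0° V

Step 1 — Convert each phasor to rectangular form:
  V1 = 93.6·(cos(-129.0°) + j·sin(-129.0°)) = -58.9 - j72.74 V
  V2 = 10.1·(cos(-66.3°) + j·sin(-66.3°)) = 4.06 - j9.248 V
  V3 = 5.75·(cos(74.6°) + j·sin(74.6°)) = 1.527 + j5.544 V
  V4 = 10.5·(cos(60.0°) + j·sin(60.0°)) = 5.25 + j9.093 V
Step 2 — Sum components: V_total = -48.07 - j67.35 V.
Step 3 — Convert to polar: |V_total| = 82.75 V, ∠V_total = -125.5°.

V_total = 82.75∠-125.5° V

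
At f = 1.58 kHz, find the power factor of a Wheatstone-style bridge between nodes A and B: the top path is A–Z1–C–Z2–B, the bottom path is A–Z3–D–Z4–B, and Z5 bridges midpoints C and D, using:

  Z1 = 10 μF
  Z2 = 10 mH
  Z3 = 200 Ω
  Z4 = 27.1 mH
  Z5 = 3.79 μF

Step 1 — Angular frequency: ω = 2π·f = 2π·1580 = 9927 rad/s.
Step 2 — Component impedances:
  Z1: Z = 1/(jωC) = -j/(ω·C) = 0 - j10.07 Ω
  Z2: Z = jωL = j·9927·0.01 = 0 + j99.27 Ω
  Z3: Z = R = 200 Ω
  Z4: Z = jωL = j·9927·0.0271 = 0 + j269 Ω
  Z5: Z = 1/(jωC) = -j/(ω·C) = 0 - j26.58 Ω
Step 3 — Bridge requires nodal analysis (the Z5 bridge couples midpoints C and D, so the two paths cannot be reduced to a simple series/parallel combination). Setting node B to ground and injecting 1 A at node A, the 3-node admittance system at A, C, D solves to V_A = Z_AB = 1.526 + j60.66 Ω = 60.68∠88.6° Ω.
Step 4 — Power factor: PF = cos(φ) = Re(Z)/|Z| = 1.526/60.68 = 0.02515.
Step 5 — Type: Im(Z) = 60.66 ⇒ lagging (phase φ = 88.6°).

PF = 0.02515 (lagging, φ = 88.6°)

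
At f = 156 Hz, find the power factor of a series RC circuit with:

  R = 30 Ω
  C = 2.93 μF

Step 1 — Angular frequency: ω = 2π·f = 2π·156 = 980.2 rad/s.
Step 2 — Component impedances:
  R: Z = R = 30 Ω
  C: Z = 1/(jωC) = -j/(ω·C) = 0 - j348.2 Ω
Step 3 — Series combination: Z_total = R + C = 30 - j348.2 Ω = 349.5∠-85.1° Ω.
Step 4 — Power factor: PF = cos(φ) = Re(Z)/|Z| = 30/349.5 = 0.08584.
Step 5 — Type: Im(Z) = -348.2 ⇒ leading (phase φ = -85.1°).

PF = 0.08584 (leading, φ = -85.1°)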